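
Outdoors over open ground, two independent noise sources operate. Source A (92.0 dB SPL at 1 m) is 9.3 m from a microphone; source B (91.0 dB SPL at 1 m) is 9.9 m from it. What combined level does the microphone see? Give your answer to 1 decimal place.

74.9 dB SPL

At the listener: L_A = 92.0 − 20·log₁₀(9.3) = 72.63 dB; L_B = 91.0 − 20·log₁₀(9.9) = 71.09 dB.
Combined: 10·log₁₀(10^(72.63/10)+10^(71.09/10)) = 74.9 dB SPL.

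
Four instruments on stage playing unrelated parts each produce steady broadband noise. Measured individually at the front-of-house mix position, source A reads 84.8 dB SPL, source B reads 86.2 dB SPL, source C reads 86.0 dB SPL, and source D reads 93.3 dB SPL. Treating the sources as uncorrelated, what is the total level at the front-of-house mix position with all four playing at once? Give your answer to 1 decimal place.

95.1 dB SPL

Uncorrelated sources add in intensity (power), not in dB.
L_total = 10·log₁₀(10^(84.8/10) + 10^(86.2/10) + 10^(86.0/10) + 10^(93.3/10)) = 10·log₁₀(3255000000) = 95.1 dB SPL.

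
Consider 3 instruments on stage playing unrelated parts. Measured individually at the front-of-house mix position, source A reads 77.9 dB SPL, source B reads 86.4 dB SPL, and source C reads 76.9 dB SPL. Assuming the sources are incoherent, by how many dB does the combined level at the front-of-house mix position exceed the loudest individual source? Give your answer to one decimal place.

1.0 dB

Add the sources as powers (linear), then convert back to dB:
L_total = 10·log₁₀(10^(77.9/10) + 10^(86.4/10) + 10^(76.9/10)) = 87.38 dB SPL.
Excess over the loudest (86.4 dB): 87.38 − 86.4 = 1.0 dB.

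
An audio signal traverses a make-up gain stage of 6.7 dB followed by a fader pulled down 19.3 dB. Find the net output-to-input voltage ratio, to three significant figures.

0.234

Net gain = 6.7 + (−19.3) = -12.6 dB.
Voltage ratio = 10^(-12.6/20) = 0.234.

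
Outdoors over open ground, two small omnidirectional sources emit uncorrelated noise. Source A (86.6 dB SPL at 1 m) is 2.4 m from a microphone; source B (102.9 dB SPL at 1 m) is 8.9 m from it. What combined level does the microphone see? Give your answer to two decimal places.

85.13 dB SPL

At the listener: L_A = 86.6 − 20·log₁₀(2.4) = 78.996 dB; L_B = 102.9 − 20·log₁₀(8.9) = 83.912 dB.
Combined: 10·log₁₀(10^(78.996/10)+10^(83.912/10)) = 85.13 dB SPL.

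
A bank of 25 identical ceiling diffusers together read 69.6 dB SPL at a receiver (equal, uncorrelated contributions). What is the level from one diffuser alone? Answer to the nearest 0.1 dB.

55.6 dB SPL

25 equal incoherent sources add 10·log₁₀(25) = 13.98 dB over one source.
L_one = 69.6 − 13.98 = 55.6 dB SPL.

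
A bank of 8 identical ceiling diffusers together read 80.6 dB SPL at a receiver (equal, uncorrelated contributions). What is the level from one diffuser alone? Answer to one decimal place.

71.6 dB SPL

8 equal incoherent sources add 10·log₁₀(8) = 9.03 dB over one source.
L_one = 80.6 − 9.03 = 71.6 dB SPL.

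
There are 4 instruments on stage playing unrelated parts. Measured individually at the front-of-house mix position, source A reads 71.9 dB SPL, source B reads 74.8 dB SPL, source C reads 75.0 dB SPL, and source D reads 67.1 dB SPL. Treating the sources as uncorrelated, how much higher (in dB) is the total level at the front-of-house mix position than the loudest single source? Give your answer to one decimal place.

Uncorrelated sources add in intensity (power), not in dB.
L_total = 10·log₁₀(10^(71.9/10) + 10^(74.8/10) + 10^(75.0/10) + 10^(67.1/10)) = 79.16 dB SPL.
Excess over the loudest (75.0 dB): 79.16 − 75.0 = 4.2 dB.

4.2 dB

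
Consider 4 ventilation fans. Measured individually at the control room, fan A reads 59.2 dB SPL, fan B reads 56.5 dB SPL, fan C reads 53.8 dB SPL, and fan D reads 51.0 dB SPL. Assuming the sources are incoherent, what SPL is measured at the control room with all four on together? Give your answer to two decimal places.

Incoherent sources sum as intensities:
L_total = 10·log₁₀(10^(59.2/10) + 10^(56.5/10) + 10^(53.8/10) + 10^(51.0/10)) = 10·log₁₀(1644000) = 62.16 dB SPL.

62.16 dB SPL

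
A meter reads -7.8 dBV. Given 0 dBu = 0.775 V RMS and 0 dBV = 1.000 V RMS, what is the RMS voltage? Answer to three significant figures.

0.407 V

V = 1.000 V × 10^(-7.8/20).
= 1.000 × 0.4074 = 0.407 V.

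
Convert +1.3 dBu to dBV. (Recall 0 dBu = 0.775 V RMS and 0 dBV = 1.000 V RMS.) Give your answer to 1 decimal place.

The offset between the scales is 20·log₁₀(0.775/1.000) = −2.214 dB.
So dBV = +1.3 − 2.214 = -0.9 dBV.

-0.9 dBV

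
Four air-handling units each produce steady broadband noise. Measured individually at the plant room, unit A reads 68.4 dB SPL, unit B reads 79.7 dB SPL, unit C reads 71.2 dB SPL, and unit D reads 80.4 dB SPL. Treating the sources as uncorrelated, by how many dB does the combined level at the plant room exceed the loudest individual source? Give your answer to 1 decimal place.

Incoherent sources sum as intensities:
L_total = 10·log₁₀(10^(68.4/10) + 10^(79.7/10) + 10^(71.2/10) + 10^(80.4/10)) = 83.48 dB SPL.
Excess over the loudest (80.4 dB): 83.48 − 80.4 = 3.1 dB.

3.1 dB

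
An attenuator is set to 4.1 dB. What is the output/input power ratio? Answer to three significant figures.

0.389

Power ratio = 10^(dB/10).
10^(-4.1/10) = 10^(-0.4100) = 0.389.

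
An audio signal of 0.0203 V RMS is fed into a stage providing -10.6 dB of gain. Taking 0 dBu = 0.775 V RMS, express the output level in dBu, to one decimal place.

Input level: 20·log₁₀(0.0203/0.775) = -31.64 dBu.
Output: -31.64 − 10.6 = -42.2 dBu.

-42.2 dBu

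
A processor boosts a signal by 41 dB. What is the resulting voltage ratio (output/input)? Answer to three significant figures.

112

Voltage ratio = 10^(dB/20).
10^(41/20) = 10^(2.050) = 112.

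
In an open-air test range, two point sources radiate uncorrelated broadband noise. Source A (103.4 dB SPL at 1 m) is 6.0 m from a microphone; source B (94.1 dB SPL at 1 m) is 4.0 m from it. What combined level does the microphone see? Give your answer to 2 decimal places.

At the listener: L_A = 103.4 − 20·log₁₀(6.0) = 87.837 dB; L_B = 94.1 − 20·log₁₀(4.0) = 82.059 dB.
Combined: 10·log₁₀(10^(87.837/10)+10^(82.059/10)) = 88.86 dB SPL.

88.86 dB SPL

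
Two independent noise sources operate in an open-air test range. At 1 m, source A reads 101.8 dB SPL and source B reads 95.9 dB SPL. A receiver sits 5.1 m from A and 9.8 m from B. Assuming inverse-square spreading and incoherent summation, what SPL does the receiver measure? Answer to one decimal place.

87.9 dB SPL

At the listener: L_A = 101.8 − 20·log₁₀(5.1) = 87.65 dB; L_B = 95.9 − 20·log₁₀(9.8) = 76.08 dB.
Combined: 10·log₁₀(10^(87.65/10)+10^(76.08/10)) = 87.9 dB SPL.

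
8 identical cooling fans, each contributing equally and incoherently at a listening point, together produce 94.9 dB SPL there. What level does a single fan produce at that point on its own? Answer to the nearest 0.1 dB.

85.9 dB SPL

8 equal incoherent sources add 10·log₁₀(8) = 9.03 dB over one source.
L_one = 94.9 − 9.03 = 85.9 dB SPL.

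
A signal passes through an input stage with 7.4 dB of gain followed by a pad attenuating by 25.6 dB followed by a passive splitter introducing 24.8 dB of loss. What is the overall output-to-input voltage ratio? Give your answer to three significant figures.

0.00708

Net gain = 7.4 + (−25.6) + (−24.8) = -43.0 dB.
Voltage ratio = 10^(-43.0/20) = 0.00708.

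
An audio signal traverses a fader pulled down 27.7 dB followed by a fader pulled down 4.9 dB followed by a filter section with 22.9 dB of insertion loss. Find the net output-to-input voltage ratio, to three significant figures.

Net gain = (−27.7) + (−4.9) + (−22.9) = -55.5 dB.
Voltage ratio = 10^(-55.5/20) = 0.00168.

0.00168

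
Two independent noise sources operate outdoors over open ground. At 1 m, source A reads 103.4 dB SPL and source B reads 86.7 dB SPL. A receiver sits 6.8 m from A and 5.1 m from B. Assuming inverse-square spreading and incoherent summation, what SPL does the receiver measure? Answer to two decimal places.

86.91 dB SPL

At the listener: L_A = 103.4 − 20·log₁₀(6.8) = 86.750 dB; L_B = 86.7 − 20·log₁₀(5.1) = 72.549 dB.
Combined: 10·log₁₀(10^(86.750/10)+10^(72.549/10)) = 86.91 dB SPL.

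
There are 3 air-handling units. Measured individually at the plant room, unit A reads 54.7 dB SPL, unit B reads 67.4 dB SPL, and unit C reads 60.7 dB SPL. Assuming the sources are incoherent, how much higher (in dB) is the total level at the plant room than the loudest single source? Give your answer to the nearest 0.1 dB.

1.0 dB

Incoherent sources sum as intensities:
L_total = 10·log₁₀(10^(54.7/10) + 10^(67.4/10) + 10^(60.7/10)) = 68.43 dB SPL.
Excess over the loudest (67.4 dB): 68.43 − 67.4 = 1.0 dB.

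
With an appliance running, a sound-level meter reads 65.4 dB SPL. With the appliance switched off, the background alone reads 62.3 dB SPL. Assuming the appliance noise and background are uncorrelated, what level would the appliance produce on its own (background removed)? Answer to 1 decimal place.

62.5 dB SPL

Remove the background by subtracting linear intensities:
L_src = 10·log₁₀(10^(65.4/10) − 10^(62.3/10)) = 10·log₁₀(1769000) = 62.5 dB SPL.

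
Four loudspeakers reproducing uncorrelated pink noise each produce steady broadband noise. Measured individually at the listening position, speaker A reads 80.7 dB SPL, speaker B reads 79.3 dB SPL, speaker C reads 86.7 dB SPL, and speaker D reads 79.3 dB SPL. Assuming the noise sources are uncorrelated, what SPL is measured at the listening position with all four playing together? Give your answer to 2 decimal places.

88.78 dB SPL

Add the sources as powers (linear), then convert back to dB:
L_total = 10·log₁₀(10^(80.7/10) + 10^(79.3/10) + 10^(86.7/10) + 10^(79.3/10)) = 10·log₁₀(755500000) = 88.78 dB SPL.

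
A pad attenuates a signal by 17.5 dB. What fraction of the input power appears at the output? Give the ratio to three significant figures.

Power ratio = 10^(dB/10).
10^(-17.5/10) = 10^(-1.750) = 0.0178.

0.0178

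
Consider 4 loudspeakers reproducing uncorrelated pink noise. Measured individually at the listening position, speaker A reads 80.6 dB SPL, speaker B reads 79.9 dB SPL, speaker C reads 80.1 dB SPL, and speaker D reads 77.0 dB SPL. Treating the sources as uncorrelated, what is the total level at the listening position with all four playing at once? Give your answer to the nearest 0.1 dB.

Add the sources as powers (linear), then convert back to dB:
L_total = 10·log₁₀(10^(80.6/10) + 10^(79.9/10) + 10^(80.1/10) + 10^(77.0/10)) = 10·log₁₀(365000000) = 85.6 dB SPL.

85.6 dB SPL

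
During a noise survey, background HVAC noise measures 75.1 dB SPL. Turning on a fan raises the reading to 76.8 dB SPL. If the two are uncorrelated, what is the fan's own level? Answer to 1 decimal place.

Subtract intensities: L_src = 10·log₁₀(10^(L_total/10) − 10^(L_bg/10)).
L_src = 10·log₁₀(10^(76.8/10) − 10^(75.1/10)) = 10·log₁₀(15500000) = 71.9 dB SPL.

71.9 dB SPL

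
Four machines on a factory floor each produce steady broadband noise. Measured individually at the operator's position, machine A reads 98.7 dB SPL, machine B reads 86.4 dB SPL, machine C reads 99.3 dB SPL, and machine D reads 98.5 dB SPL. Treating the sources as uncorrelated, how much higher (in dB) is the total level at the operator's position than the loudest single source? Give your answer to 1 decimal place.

Incoherent sources sum as intensities:
L_total = 10·log₁₀(10^(98.7/10) + 10^(86.4/10) + 10^(99.3/10) + 10^(98.5/10)) = 103.70 dB SPL.
Excess over the loudest (99.3 dB): 103.70 − 99.3 = 4.4 dB.

4.4 dB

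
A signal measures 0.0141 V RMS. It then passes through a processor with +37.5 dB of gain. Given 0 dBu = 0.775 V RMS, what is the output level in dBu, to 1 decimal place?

+2.7 dBu

Input level: 20·log₁₀(0.0141/0.775) = -34.80 dBu.
Output: -34.80 + 37.5 = +2.7 dBu.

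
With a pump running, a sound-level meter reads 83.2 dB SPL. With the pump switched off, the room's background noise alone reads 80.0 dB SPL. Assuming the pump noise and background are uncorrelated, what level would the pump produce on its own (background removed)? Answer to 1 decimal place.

80.4 dB SPL

Subtract intensities: L_src = 10·log₁₀(10^(L_total/10) − 10^(L_bg/10)).
L_src = 10·log₁₀(10^(83.2/10) − 10^(80.0/10)) = 10·log₁₀(108900000) = 80.4 dB SPL.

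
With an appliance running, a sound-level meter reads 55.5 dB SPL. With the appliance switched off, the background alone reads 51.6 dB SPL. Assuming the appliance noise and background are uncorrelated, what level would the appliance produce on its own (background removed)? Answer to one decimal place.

53.2 dB SPL

Subtract intensities: L_src = 10·log₁₀(10^(L_total/10) − 10^(L_bg/10)).
L_src = 10·log₁₀(10^(55.5/10) − 10^(51.6/10)) = 10·log₁₀(210300) = 53.2 dB SPL.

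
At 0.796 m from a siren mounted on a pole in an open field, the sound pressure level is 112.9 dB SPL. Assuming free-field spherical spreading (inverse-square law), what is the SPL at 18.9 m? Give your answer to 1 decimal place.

Free-field point source: level drops by 20·log₁₀ of the distance ratio.
ΔL = −20·log₁₀(18.9/0.796) = -27.51 dB, so L₂ = 112.9 + (-27.51) = 85.4 dB SPL.

85.4 dB SPL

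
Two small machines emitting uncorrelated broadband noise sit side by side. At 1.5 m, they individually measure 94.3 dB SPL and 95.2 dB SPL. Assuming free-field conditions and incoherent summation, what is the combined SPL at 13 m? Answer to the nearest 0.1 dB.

Combined at 1.5 m: 10·log₁₀(10^(94.3/10)+10^(95.2/10)) = 97.78 dB SPL.
Then apply −20·log₁₀(13/1.5) = -18.76 dB → 79.0 dB SPL.

79.0 dB SPL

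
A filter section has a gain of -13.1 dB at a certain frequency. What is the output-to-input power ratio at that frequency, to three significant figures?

Power ratio = 10^(dB/10).
10^(-13.1/10) = 10^(-1.310) = 0.0490.

0.0490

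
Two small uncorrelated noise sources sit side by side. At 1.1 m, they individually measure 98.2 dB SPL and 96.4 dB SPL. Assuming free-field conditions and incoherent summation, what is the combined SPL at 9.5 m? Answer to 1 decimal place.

Combined at 1.1 m: 10·log₁₀(10^(98.2/10)+10^(96.4/10)) = 100.40 dB SPL.
Then apply −20·log₁₀(9.5/1.1) = -18.73 dB → 81.7 dB SPL.

81.7 dB SPL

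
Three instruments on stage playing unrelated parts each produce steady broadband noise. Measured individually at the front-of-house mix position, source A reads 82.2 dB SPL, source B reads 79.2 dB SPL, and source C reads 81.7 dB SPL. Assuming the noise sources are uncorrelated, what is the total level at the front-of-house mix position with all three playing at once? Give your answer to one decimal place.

Add the sources as powers (linear), then convert back to dB:
L_total = 10·log₁₀(10^(82.2/10) + 10^(79.2/10) + 10^(81.7/10)) = 10·log₁₀(397000000) = 86.0 dB SPL.

86.0 dB SPL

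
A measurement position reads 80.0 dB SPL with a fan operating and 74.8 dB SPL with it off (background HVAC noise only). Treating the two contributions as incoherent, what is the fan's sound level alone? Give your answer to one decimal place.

78.4 dB SPL

Subtract intensities: L_src = 10·log₁₀(10^(L_total/10) − 10^(L_bg/10)).
L_src = 10·log₁₀(10^(80.0/10) − 10^(74.8/10)) = 10·log₁₀(69800000) = 78.4 dB SPL.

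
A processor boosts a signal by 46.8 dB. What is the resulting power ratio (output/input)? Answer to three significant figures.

Power ratio = 10^(dB/10).
10^(46.8/10) = 10^(4.680) = 47900.

47900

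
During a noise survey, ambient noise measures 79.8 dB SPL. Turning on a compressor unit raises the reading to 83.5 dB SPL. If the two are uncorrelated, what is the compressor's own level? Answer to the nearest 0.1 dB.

Remove the background by subtracting linear intensities:
L_src = 10·log₁₀(10^(83.5/10) − 10^(79.8/10)) = 10·log₁₀(128400000) = 81.1 dB SPL.

81.1 dB SPL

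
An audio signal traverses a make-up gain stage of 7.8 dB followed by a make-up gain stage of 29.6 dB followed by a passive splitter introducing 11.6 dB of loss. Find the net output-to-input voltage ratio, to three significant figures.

19.5

Net gain = 7.8 + 29.6 + (−11.6) = 25.8 dB.
Voltage ratio = 10^(25.8/20) = 19.5.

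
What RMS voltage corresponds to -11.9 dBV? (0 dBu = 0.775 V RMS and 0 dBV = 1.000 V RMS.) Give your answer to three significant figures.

V = 1.000 V × 10^(-11.9/20).
= 1.000 × 0.2541 = 0.254 V.

0.254 V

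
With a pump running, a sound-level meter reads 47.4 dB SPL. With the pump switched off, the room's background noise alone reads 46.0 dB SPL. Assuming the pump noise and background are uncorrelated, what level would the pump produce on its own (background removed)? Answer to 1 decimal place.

41.8 dB SPL

Remove the background by subtracting linear intensities:
L_src = 10·log₁₀(10^(47.4/10) − 10^(46.0/10)) = 10·log₁₀(15140) = 41.8 dB SPL.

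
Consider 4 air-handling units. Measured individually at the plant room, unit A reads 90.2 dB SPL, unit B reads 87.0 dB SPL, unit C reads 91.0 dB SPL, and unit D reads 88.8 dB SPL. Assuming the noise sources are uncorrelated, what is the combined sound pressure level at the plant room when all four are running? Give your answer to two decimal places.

95.52 dB SPL

Incoherent sources sum as intensities:
L_total = 10·log₁₀(10^(90.2/10) + 10^(87.0/10) + 10^(91.0/10) + 10^(88.8/10)) = 10·log₁₀(3566000000) = 95.52 dB SPL.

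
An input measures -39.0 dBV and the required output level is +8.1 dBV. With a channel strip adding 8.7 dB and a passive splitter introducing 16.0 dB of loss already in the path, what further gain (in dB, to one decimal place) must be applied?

The required make-up gain is the shortfall in the dB sum.
G = +8.1 − (-39.0) − 8.7 + 16.0 = 54.4 dB.

54.4 dB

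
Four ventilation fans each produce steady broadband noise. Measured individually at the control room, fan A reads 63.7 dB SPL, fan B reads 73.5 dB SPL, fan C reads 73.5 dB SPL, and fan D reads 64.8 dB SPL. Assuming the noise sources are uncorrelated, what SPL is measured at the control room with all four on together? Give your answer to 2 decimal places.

Incoherent sources sum as intensities:
L_total = 10·log₁₀(10^(63.7/10) + 10^(73.5/10) + 10^(73.5/10) + 10^(64.8/10)) = 10·log₁₀(50140000) = 77.00 dB SPL.

77.00 dB SPL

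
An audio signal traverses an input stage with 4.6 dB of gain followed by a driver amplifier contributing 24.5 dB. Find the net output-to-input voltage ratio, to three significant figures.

Net gain = 4.6 + 24.5 = 29.1 dB.
Voltage ratio = 10^(29.1/20) = 28.5.

28.5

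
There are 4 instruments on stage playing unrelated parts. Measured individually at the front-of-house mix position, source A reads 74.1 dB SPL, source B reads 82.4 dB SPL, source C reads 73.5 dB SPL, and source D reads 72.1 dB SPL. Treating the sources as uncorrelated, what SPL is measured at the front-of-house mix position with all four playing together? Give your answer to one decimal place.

Add the sources as powers (linear), then convert back to dB:
L_total = 10·log₁₀(10^(74.1/10) + 10^(82.4/10) + 10^(73.5/10) + 10^(72.1/10)) = 10·log₁₀(238100000) = 83.8 dB SPL.

83.8 dB SPL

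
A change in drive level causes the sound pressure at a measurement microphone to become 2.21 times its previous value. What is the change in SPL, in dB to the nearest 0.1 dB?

SPL change from a pressure ratio uses the 20·log₁₀ form:
20·log₁₀(2.21) = 6.9 dB.

6.9 dB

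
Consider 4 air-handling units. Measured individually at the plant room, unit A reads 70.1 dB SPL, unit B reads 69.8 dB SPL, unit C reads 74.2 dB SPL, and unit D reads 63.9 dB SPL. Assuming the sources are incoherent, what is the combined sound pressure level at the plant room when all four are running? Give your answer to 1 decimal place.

Uncorrelated sources add in intensity (power), not in dB.
L_total = 10·log₁₀(10^(70.1/10) + 10^(69.8/10) + 10^(74.2/10) + 10^(63.9/10)) = 10·log₁₀(48540000) = 76.9 dB SPL.

76.9 dB SPL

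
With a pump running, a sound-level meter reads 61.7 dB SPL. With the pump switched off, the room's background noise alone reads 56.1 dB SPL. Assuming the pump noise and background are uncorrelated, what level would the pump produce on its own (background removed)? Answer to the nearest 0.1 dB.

60.3 dB SPL

Remove the background by subtracting linear intensities:
L_src = 10·log₁₀(10^(61.7/10) − 10^(56.1/10)) = 10·log₁₀(1072000) = 60.3 dB SPL.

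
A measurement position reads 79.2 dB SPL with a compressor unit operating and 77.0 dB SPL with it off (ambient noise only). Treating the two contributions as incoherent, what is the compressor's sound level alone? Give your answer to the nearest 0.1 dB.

Subtract intensities: L_src = 10·log₁₀(10^(L_total/10) − 10^(L_bg/10)).
L_src = 10·log₁₀(10^(79.2/10) − 10^(77.0/10)) = 10·log₁₀(33060000) = 75.2 dB SPL.

75.2 dB SPL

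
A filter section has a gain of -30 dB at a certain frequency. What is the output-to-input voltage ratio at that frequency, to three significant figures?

0.0316

Voltage ratio = 10^(dB/20).
10^(-30/20) = 10^(-1.500) = 0.0316.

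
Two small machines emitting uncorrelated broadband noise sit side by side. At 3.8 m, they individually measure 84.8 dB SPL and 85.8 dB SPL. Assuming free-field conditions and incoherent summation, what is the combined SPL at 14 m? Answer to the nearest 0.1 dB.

77.0 dB SPL

Combined at 3.8 m: 10·log₁₀(10^(84.8/10)+10^(85.8/10)) = 88.34 dB SPL.
Then apply −20·log₁₀(14/3.8) = -11.33 dB → 77.0 dB SPL.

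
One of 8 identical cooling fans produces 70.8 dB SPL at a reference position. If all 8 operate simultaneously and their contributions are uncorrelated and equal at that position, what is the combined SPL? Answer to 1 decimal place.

79.8 dB SPL

8 equal incoherent sources raise the level by 10·log₁₀(8) = 9.03 dB.
L_total = 70.8 + 9.03 = 79.8 dB SPL.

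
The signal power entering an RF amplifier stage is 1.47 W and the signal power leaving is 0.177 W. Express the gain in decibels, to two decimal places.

-9.19 dB

For a power ratio, dB = 10·log₁₀(P₂/P₁).
10·log₁₀(0.177/1.47) = 10·log₁₀(0.1204) = -9.19 dB.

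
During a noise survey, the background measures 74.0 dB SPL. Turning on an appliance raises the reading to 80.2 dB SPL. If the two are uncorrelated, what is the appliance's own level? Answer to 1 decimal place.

79.0 dB SPL

Subtract intensities: L_src = 10·log₁₀(10^(L_total/10) − 10^(L_bg/10)).
L_src = 10·log₁₀(10^(80.2/10) − 10^(74.0/10)) = 10·log₁₀(79590000) = 79.0 dB SPL.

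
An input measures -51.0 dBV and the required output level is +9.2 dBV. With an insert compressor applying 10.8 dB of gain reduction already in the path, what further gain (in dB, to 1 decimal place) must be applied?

The required make-up gain is the shortfall in the dB sum.
G = +9.2 − (-51.0) + 10.8 = 71.0 dB.

71.0 dB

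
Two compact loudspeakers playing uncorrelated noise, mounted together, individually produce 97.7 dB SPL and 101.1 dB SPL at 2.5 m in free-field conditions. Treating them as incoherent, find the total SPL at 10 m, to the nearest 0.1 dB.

90.7 dB SPL

Combined at 2.5 m: 10·log₁₀(10^(97.7/10)+10^(101.1/10)) = 102.73 dB SPL.
Then apply −20·log₁₀(10/2.5) = -12.04 dB → 90.7 dB SPL.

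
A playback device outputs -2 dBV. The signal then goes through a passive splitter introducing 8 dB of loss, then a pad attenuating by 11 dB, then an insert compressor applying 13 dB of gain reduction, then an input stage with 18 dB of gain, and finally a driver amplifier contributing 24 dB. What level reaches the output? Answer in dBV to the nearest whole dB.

+8 dBV

Cascaded gains and losses add directly in dB.
-2 − 8 − 11 − 13 + 18 + 24 = +8 dBV.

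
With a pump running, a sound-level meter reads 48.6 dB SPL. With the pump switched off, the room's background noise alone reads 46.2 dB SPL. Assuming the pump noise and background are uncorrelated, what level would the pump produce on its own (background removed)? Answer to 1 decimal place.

Subtract intensities: L_src = 10·log₁₀(10^(L_total/10) − 10^(L_bg/10)).
L_src = 10·log₁₀(10^(48.6/10) − 10^(46.2/10)) = 10·log₁₀(30760) = 44.9 dB SPL.

44.9 dB SPL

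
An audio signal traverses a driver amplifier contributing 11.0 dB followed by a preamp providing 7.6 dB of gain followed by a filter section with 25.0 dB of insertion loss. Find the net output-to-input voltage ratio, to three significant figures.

Net gain = 11.0 + 7.6 + (−25.0) = -6.4 dB.
Voltage ratio = 10^(-6.4/20) = 0.479.

0.479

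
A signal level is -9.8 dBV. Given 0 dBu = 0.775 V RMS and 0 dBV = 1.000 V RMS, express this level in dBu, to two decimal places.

-7.59 dBu

The offset between the scales is 20·log₁₀(0.775/1.000) = −2.214 dB.
So dBu = -9.8 + 2.214 = -7.59 dBu.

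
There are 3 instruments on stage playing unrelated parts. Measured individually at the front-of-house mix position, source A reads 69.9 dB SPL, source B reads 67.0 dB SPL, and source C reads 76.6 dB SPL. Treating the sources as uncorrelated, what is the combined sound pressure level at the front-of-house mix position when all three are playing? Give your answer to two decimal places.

Add the sources as powers (linear), then convert back to dB:
L_total = 10·log₁₀(10^(69.9/10) + 10^(67.0/10) + 10^(76.6/10)) = 10·log₁₀(60490000) = 77.82 dB SPL.

77.82 dB SPL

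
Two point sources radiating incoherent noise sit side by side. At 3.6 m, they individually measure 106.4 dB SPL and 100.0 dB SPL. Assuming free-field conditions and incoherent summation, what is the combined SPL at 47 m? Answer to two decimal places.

84.98 dB SPL

Combined at 3.6 m: 10·log₁₀(10^(106.4/10)+10^(100.0/10)) = 107.296 dB SPL.
Then apply −20·log₁₀(47/3.6) = -22.316 dB → 84.98 dB SPL.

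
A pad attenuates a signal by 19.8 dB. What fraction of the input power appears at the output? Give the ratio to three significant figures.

Power ratio = 10^(dB/10).
10^(-19.8/10) = 10^(-1.980) = 0.0105.

0.0105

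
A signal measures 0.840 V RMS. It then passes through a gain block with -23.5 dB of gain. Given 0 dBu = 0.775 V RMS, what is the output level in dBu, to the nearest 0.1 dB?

Input level: 20·log₁₀(0.840/0.775) = 0.70 dBu.
Output: 0.70 − 23.5 = -22.8 dBu.

-22.8 dBu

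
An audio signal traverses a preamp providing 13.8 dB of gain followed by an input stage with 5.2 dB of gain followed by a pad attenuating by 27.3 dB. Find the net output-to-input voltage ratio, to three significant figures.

Net gain = 13.8 + 5.2 + (−27.3) = -8.3 dB.
Voltage ratio = 10^(-8.3/20) = 0.385.

0.385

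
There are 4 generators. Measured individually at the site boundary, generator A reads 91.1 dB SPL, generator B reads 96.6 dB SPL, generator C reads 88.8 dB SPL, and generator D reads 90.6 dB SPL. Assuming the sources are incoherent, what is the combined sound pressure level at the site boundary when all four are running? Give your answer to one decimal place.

Add the sources as powers (linear), then convert back to dB:
L_total = 10·log₁₀(10^(91.1/10) + 10^(96.6/10) + 10^(88.8/10) + 10^(90.6/10)) = 10·log₁₀(7766000000) = 98.9 dB SPL.

98.9 dB SPL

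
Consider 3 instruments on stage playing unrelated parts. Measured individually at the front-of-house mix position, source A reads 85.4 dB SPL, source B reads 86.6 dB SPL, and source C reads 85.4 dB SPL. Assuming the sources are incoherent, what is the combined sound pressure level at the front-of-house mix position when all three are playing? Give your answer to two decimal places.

90.61 dB SPL

Uncorrelated sources add in intensity (power), not in dB.
L_total = 10·log₁₀(10^(85.4/10) + 10^(86.6/10) + 10^(85.4/10)) = 10·log₁₀(1151000000) = 90.61 dB SPL.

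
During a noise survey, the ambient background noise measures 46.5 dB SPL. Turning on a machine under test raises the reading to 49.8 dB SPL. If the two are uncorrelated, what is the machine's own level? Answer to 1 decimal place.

Subtract intensities: L_src = 10·log₁₀(10^(L_total/10) − 10^(L_bg/10)).
L_src = 10·log₁₀(10^(49.8/10) − 10^(46.5/10)) = 10·log₁₀(50830) = 47.1 dB SPL.

47.1 dB SPL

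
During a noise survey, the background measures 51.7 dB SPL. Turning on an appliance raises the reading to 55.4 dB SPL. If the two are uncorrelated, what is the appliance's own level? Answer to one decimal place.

53.0 dB SPL

Subtract intensities: L_src = 10·log₁₀(10^(L_total/10) − 10^(L_bg/10)).
L_src = 10·log₁₀(10^(55.4/10) − 10^(51.7/10)) = 10·log₁₀(198800) = 53.0 dB SPL.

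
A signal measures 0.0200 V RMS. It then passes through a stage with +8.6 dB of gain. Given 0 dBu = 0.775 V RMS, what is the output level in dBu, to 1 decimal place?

Input level: 20·log₁₀(0.0200/0.775) = -31.77 dBu.
Output: -31.77 + 8.6 = -23.2 dBu.

-23.2 dBu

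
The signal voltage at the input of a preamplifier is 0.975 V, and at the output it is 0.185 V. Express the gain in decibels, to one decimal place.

-14.4 dB

Voltage is an amplitude quantity, so gain = 20·log₁₀(V_out/V_in).
20·log₁₀(0.185/0.975) = 20·log₁₀(0.1897) = -14.4 dB.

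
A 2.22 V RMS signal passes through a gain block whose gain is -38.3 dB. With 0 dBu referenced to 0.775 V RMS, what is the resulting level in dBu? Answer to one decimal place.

-29.2 dBu

Input level: 20·log₁₀(2.22/0.775) = 9.14 dBu.
Output: 9.14 − 38.3 = -29.2 dBu.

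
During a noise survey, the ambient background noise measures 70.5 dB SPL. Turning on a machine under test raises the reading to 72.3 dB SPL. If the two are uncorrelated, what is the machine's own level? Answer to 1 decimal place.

67.6 dB SPL

Background correction is a power subtraction:
L_src = 10·log₁₀(10^(72.3/10) − 10^(70.5/10)) = 10·log₁₀(5762000) = 67.6 dB SPL.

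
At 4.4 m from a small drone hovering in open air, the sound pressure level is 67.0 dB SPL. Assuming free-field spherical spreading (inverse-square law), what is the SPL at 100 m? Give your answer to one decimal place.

39.9 dB SPL

Inverse-square spreading gives ΔL = −20·log₁₀(d₂/d₁).
ΔL = −20·log₁₀(100/4.4) = -27.13 dB, so L₂ = 67.0 + (-27.13) = 39.9 dB SPL.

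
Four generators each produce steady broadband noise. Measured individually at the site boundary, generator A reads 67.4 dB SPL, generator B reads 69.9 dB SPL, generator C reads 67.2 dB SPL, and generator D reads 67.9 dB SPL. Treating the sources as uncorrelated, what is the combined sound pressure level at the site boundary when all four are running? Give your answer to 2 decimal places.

74.26 dB SPL

Incoherent sources sum as intensities:
L_total = 10·log₁₀(10^(67.4/10) + 10^(69.9/10) + 10^(67.2/10) + 10^(67.9/10)) = 10·log₁₀(26680000) = 74.26 dB SPL.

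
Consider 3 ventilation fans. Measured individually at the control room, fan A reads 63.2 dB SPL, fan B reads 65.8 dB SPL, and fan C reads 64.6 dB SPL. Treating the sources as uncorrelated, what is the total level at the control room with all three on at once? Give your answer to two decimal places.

69.43 dB SPL

Incoherent sources sum as intensities:
L_total = 10·log₁₀(10^(63.2/10) + 10^(65.8/10) + 10^(64.6/10)) = 10·log₁₀(8775000) = 69.43 dB SPL.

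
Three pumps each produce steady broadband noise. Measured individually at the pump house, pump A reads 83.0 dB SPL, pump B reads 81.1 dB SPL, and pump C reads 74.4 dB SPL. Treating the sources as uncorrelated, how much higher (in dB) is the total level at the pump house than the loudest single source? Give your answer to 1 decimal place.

Incoherent sources sum as intensities:
L_total = 10·log₁₀(10^(83.0/10) + 10^(81.1/10) + 10^(74.4/10)) = 85.51 dB SPL.
Excess over the loudest (83.0 dB): 85.51 − 83.0 = 2.5 dB.

2.5 dB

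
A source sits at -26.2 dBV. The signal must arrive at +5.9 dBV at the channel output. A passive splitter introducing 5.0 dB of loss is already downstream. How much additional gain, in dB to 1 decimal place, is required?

The required make-up gain is the shortfall in the dB sum.
G = +5.9 − (-26.2) + 5.0 = 37.1 dB.

37.1 dB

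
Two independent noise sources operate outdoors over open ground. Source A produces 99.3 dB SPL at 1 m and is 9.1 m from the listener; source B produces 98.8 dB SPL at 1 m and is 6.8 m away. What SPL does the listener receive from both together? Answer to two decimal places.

84.26 dB SPL

At the listener: L_A = 99.3 − 20·log₁₀(9.1) = 80.119 dB; L_B = 98.8 − 20·log₁₀(6.8) = 82.150 dB.
Combined: 10·log₁₀(10^(80.119/10)+10^(82.150/10)) = 84.26 dB SPL.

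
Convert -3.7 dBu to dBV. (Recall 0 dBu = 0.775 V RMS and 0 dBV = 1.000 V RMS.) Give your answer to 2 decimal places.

-5.91 dBV

The offset between the scales is 20·log₁₀(0.775/1.000) = −2.214 dB.
So dBV = -3.7 − 2.214 = -5.91 dBV.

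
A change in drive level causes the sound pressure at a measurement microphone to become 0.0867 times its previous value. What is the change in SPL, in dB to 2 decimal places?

SPL change from a pressure ratio uses the 20·log₁₀ form:
20·log₁₀(0.0867) = -21.24 dB.

-21.24 dB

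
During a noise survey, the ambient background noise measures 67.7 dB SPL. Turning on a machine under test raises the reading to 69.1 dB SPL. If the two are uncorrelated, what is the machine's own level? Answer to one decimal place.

Background correction is a power subtraction:
L_src = 10·log₁₀(10^(69.1/10) − 10^(67.7/10)) = 10·log₁₀(2240000) = 63.5 dB SPL.

63.5 dB SPL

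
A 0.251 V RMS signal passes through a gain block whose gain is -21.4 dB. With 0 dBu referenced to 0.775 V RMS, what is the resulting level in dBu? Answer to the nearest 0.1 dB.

Input level: 20·log₁₀(0.251/0.775) = -9.79 dBu.
Output: -9.79 − 21.4 = -31.2 dBu.

-31.2 dBu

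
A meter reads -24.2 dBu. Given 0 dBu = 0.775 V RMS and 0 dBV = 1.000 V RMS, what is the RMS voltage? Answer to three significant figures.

V = 0.775 V × 10^(-24.2/20).
= 0.775 × 0.06166 = 0.0478 V.

0.0478 V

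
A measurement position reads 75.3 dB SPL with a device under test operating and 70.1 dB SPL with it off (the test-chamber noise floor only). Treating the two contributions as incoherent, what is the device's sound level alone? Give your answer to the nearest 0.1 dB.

73.7 dB SPL

Background correction is a power subtraction:
L_src = 10·log₁₀(10^(75.3/10) − 10^(70.1/10)) = 10·log₁₀(23650000) = 73.7 dB SPL.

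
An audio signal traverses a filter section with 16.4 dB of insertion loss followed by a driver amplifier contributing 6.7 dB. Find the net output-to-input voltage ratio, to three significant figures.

Net gain = (−16.4) + 6.7 = -9.7 dB.
Voltage ratio = 10^(-9.7/20) = 0.327.

0.327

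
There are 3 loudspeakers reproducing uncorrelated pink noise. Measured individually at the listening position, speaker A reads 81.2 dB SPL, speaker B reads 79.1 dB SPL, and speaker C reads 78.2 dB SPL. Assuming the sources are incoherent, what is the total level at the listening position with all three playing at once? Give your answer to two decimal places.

Add the sources as powers (linear), then convert back to dB:
L_total = 10·log₁₀(10^(81.2/10) + 10^(79.1/10) + 10^(78.2/10)) = 10·log₁₀(279200000) = 84.46 dB SPL.

84.46 dB SPL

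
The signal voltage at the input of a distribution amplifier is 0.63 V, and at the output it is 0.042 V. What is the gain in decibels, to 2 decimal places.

Voltage is an amplitude quantity, so gain = 20·log₁₀(V_out/V_in).
20·log₁₀(0.042/0.63) = 20·log₁₀(0.06667) = -23.52 dB.

-23.52 dB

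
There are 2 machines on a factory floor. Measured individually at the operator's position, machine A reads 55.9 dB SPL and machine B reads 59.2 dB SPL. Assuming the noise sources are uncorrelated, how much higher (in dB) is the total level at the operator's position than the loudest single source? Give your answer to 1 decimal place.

Incoherent sources sum as intensities:
L_total = 10·log₁₀(10^(55.9/10) + 10^(59.2/10)) = 60.87 dB SPL.
Excess over the loudest (59.2 dB): 60.87 − 59.2 = 1.7 dB.

1.7 dB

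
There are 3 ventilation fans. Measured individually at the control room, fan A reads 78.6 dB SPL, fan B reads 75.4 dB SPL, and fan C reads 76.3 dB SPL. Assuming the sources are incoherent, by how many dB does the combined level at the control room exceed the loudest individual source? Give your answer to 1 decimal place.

Add the sources as powers (linear), then convert back to dB:
L_total = 10·log₁₀(10^(78.6/10) + 10^(75.4/10) + 10^(76.3/10)) = 81.75 dB SPL.
Excess over the loudest (78.6 dB): 81.75 − 78.6 = 3.2 dB.

3.2 dB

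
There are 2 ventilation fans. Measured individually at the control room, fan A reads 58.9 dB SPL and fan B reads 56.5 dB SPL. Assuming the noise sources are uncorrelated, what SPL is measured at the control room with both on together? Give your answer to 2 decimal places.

Incoherent sources sum as intensities:
L_total = 10·log₁₀(10^(58.9/10) + 10^(56.5/10)) = 10·log₁₀(1223000) = 60.87 dB SPL.

60.87 dB SPL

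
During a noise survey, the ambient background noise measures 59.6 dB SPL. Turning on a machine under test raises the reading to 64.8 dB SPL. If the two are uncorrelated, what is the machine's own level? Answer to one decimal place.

Subtract intensities: L_src = 10·log₁₀(10^(L_total/10) − 10^(L_bg/10)).
L_src = 10·log₁₀(10^(64.8/10) − 10^(59.6/10)) = 10·log₁₀(2108000) = 63.2 dB SPL.

63.2 dB SPL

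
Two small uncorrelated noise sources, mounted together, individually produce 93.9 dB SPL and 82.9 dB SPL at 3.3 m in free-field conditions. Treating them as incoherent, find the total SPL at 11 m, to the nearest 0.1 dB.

Combined at 3.3 m: 10·log₁₀(10^(93.9/10)+10^(82.9/10)) = 94.23 dB SPL.
Then apply −20·log₁₀(11/3.3) = -10.46 dB → 83.8 dB SPL.

83.8 dB SPL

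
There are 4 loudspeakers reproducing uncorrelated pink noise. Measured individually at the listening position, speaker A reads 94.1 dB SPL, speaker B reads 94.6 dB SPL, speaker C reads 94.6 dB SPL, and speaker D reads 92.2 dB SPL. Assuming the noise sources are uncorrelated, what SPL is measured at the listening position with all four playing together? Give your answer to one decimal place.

Uncorrelated sources add in intensity (power), not in dB.
L_total = 10·log₁₀(10^(94.1/10) + 10^(94.6/10) + 10^(94.6/10) + 10^(92.2/10)) = 10·log₁₀(9998000000) = 100.0 dB SPL.

100.0 dB SPL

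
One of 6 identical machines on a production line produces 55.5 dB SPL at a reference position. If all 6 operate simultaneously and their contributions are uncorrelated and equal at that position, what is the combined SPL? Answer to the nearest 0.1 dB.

63.3 dB SPL

6 equal incoherent sources raise the level by 10·log₁₀(6) = 7.78 dB.
L_total = 55.5 + 7.78 = 63.3 dB SPL.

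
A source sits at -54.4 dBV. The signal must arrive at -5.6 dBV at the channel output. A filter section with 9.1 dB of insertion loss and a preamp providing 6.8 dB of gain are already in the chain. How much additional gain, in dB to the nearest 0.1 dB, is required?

The required make-up gain is the shortfall in the dB sum.
G = -5.6 − (-54.4) + 9.1 − 6.8 = 51.1 dB.

51.1 dB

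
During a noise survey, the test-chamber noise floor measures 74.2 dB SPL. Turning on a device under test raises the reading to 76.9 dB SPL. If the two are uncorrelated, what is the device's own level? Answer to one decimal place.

Remove the background by subtracting linear intensities:
L_src = 10·log₁₀(10^(76.9/10) − 10^(74.2/10)) = 10·log₁₀(22680000) = 73.6 dB SPL.

73.6 dB SPL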